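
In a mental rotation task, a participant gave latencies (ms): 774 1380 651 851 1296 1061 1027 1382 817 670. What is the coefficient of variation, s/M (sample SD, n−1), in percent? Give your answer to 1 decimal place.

n = 10, Σ = 9909, M = 990.9000
Σ(x−M)² = 719028.900; s = √(719028.900/9) = 282.6519
CV = 282.6519 / 990.9000 = 0.28525 = 28.525%

28.5%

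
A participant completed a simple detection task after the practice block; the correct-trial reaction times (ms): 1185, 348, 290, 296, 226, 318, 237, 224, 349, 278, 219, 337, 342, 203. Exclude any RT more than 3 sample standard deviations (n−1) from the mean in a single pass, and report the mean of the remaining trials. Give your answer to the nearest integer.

282 ms

n = 14, ΣRT = 4852, M = 346.571
Σ(x−M)² = 792813.43; s = √(792813.43/13) = 246.953
Cutoffs: 346.571 ± 3·246.953 → [-394.3, 1087.4]
Outside: 1185 → excluded.
Retained (n=13): Σ = 3667, mean = 3667/13 = 282.077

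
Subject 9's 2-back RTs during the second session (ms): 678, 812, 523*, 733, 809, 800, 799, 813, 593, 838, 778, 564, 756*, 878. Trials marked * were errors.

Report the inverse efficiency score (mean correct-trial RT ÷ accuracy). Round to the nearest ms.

884 ms

Correct trials (n=12): 678, 812, 733, 809, 800, 799, 813, 593, 838, 778, 564, 878
Mean correct RT = 9095/12 = 757.9167 ms
Proportion correct = 12/14
IES = 757.9167 / (12/14) = 884.236 ms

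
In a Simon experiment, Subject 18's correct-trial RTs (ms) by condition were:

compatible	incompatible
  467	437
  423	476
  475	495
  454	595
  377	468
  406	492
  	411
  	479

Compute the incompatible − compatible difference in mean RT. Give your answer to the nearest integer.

M(compatible) = 2602/6 = 433.667
M(incompatible) = 3853/8 = 481.625
Difference = 481.625 − 433.667 = 47.958 ms

48 ms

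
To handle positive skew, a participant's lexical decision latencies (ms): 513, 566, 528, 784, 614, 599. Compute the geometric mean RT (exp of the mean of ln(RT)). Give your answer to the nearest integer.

595 ms

ln(RT): 6.2403, 6.3386, 6.2691, 6.6644, 6.4200, 6.3953
Mean ln(RT) = 38.3276/6 = 6.38794
Geometric mean = exp(6.38794) = 594.63 ms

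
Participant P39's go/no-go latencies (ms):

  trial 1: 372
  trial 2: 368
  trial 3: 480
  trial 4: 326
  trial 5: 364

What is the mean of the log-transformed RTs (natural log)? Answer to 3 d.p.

ln(RT): 5.9189, 5.9081, 6.1738, 5.7869, 5.8972
Σ ln(RT) = 29.6848
Mean = 29.6848/5 = 5.93696

5.937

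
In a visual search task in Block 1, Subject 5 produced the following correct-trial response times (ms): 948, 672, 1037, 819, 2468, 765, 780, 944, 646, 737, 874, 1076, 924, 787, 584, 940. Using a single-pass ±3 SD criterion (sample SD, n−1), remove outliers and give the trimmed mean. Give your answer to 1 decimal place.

835.5 ms

n = 16, ΣRT = 15001, M = 937.562
Σ(x−M)² = 2787765.94; s = √(2787765.94/15) = 431.104
Cutoffs: 937.562 ± 3·431.104 → [-355.8, 2230.9]
Outside: 2468 → excluded.
Retained (n=15): Σ = 12533, mean = 12533/15 = 835.533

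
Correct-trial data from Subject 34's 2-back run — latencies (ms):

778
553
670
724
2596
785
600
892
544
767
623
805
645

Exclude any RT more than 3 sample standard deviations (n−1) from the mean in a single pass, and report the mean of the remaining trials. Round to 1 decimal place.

698.8 ms

n = 13, ΣRT = 10982, M = 844.769
Σ(x−M)² = 3454422.31; s = √(3454422.31/12) = 536.534
Cutoffs: 844.769 ± 3·536.534 → [-764.8, 2454.4]
Outside: 2596 → excluded.
Retained (n=12): Σ = 8386, mean = 8386/12 = 698.833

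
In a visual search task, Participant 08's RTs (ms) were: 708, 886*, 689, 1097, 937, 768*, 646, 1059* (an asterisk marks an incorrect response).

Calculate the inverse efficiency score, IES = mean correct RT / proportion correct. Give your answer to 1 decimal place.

Correct trials (n=5): 708, 689, 1097, 937, 646
Mean correct RT = 4077/5 = 815.4000 ms
Proportion correct = 5/8
IES = 815.4000 / (5/8) = 1304.640 ms

1304.6 ms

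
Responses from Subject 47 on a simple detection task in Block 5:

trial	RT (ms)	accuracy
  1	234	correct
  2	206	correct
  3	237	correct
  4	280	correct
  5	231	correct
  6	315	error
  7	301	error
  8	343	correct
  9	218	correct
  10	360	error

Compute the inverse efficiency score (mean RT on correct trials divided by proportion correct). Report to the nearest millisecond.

Correct trials (n=7): 234, 206, 237, 280, 231, 343, 218
Mean correct RT = 1749/7 = 249.8571 ms
Proportion correct = 7/10
IES = 249.8571 / (7/10) = 356.939 ms

357 ms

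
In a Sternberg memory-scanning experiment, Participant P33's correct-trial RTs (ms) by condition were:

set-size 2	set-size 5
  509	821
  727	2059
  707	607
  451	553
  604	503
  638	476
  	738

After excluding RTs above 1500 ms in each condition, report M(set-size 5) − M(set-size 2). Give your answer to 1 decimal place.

set-size 5: exclude 2059
M(set-size 2) = 3636/6 = 606.000
M(set-size 5) = 3698/6 = 616.333
Difference = 616.333 − 606.000 = 10.333 ms

10.3 ms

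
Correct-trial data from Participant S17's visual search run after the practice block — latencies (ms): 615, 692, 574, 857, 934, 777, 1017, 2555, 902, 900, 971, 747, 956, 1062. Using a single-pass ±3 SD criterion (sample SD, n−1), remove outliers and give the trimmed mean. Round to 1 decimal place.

n = 14, ΣRT = 13559, M = 968.500
Σ(x−M)² = 2993755.50; s = √(2993755.50/13) = 479.884
Cutoffs: 968.500 ± 3·479.884 → [-471.2, 2408.2]
Outside: 2555 → excluded.
Retained (n=13): Σ = 11004, mean = 11004/13 = 846.462

846.5 ms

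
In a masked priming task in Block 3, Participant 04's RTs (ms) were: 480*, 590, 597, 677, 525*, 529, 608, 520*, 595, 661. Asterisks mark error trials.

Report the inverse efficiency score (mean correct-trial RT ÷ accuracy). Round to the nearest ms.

Correct trials (n=7): 590, 597, 677, 529, 608, 595, 661
Mean correct RT = 4257/7 = 608.1429 ms
Proportion correct = 7/10
IES = 608.1429 / (7/10) = 868.776 ms

869 ms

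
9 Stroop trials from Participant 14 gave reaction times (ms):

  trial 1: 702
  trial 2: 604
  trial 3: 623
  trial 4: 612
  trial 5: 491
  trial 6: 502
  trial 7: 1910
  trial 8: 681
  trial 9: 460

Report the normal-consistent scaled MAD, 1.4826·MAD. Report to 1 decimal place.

Sorted: 460, 491, 502, 604, 612, 623, 681, 702, 1910 → median = 612
|x − 612| sorted: 0, 8, 11, 69, 90, 110, 121, 152, 1298 → MAD = 90
Robust SD ≈ 1.4826 × 90 = 133.434

133.4 ms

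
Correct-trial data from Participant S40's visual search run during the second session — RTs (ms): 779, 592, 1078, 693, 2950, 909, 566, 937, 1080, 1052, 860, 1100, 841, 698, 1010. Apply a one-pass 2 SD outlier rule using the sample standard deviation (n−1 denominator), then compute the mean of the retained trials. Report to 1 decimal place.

n = 15, ΣRT = 15145, M = 1009.667
Σ(x−M)² = 4472631.33; s = √(4472631.33/14) = 565.220
Cutoffs: 1009.667 ± 2·565.220 → [-120.8, 2140.1]
Outside: 2950 → excluded.
Retained (n=14): Σ = 12195, mean = 12195/14 = 871.071

871.1 ms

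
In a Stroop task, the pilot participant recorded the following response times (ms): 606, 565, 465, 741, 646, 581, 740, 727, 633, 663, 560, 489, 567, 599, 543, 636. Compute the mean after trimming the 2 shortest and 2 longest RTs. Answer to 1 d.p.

610.5 ms

Sorted: 465, 489, 543, 560, 565, 567, 581, 599, 606, 633, 636, 646, 663, 727, 740, 741
Drop lowest 2 (465, 489) and highest 2 (740, 741)
Remaining (n=12): Σ = 7326, mean = 7326/12 = 610.500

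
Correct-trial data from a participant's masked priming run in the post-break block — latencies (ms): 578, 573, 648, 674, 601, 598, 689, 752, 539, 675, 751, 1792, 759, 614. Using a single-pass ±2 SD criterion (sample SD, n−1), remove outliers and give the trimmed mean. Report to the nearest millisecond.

650 ms

n = 14, ΣRT = 10243, M = 731.643
Σ(x−M)² = 1275893.21; s = √(1275893.21/13) = 313.282
Cutoffs: 731.643 ± 2·313.282 → [105.1, 1358.2]
Outside: 1792 → excluded.
Retained (n=13): Σ = 8451, mean = 8451/13 = 650.077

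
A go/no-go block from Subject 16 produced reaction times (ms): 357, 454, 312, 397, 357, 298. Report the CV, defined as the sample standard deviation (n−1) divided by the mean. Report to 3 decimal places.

n = 6, Σ = 2175, M = 362.5000
Σ(x−M)² = 16333.500; s = √(16333.500/5) = 57.1551
CV = 57.1551 / 362.5000 = 0.15767

0.158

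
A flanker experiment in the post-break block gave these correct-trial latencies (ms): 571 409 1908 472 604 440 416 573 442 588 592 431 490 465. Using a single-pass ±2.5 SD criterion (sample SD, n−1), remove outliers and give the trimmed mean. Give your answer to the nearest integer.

n = 14, ΣRT = 8401, M = 600.071
Σ(x−M)² = 1908828.93; s = √(1908828.93/13) = 383.188
Cutoffs: 600.071 ± 2.5·383.188 → [-357.9, 1558.0]
Outside: 1908 → excluded.
Retained (n=13): Σ = 6493, mean = 6493/13 = 499.462

499 ms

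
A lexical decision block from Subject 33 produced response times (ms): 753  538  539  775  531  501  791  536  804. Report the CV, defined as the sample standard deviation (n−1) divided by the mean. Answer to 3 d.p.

0.209

n = 9, Σ = 5768, M = 640.8889
Σ(x−M)² = 143306.889; s = √(143306.889/8) = 133.8408
CV = 133.8408 / 640.8889 = 0.20884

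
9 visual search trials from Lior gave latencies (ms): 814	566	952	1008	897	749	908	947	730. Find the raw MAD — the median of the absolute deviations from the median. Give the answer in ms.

Sorted: 566, 730, 749, 814, 897, 908, 947, 952, 1008 → median = 897
|x − 897|: 83, 331, 55, 111, 0, 148, 11, 50, 167
Sorted deviations: 0, 11, 50, 55, 83, 111, 148, 167, 331 → MAD = 83

83 ms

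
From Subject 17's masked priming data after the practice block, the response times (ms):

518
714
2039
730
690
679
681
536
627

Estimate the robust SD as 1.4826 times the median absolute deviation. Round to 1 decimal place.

Sorted: 518, 536, 627, 679, 681, 690, 714, 730, 2039 → median = 681
|x − 681| sorted: 0, 2, 9, 33, 49, 54, 145, 163, 1358 → MAD = 49
Robust SD ≈ 1.4826 × 49 = 72.647

72.6 ms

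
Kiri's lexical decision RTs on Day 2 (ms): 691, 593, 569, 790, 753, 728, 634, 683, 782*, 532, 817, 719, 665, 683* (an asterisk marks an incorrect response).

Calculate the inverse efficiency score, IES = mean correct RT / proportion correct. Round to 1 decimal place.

794.7 ms

Correct trials (n=12): 691, 593, 569, 790, 753, 728, 634, 683, 532, 817, 719, 665
Mean correct RT = 8174/12 = 681.1667 ms
Proportion correct = 12/14
IES = 681.1667 / (12/14) = 794.694 ms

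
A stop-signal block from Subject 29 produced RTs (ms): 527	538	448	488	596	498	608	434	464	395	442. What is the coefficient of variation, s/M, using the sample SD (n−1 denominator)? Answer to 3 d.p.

0.137

n = 11, Σ = 5438, M = 494.3636
Σ(x−M)² = 45596.545; s = √(45596.545/10) = 67.5252
CV = 67.5252 / 494.3636 = 0.13659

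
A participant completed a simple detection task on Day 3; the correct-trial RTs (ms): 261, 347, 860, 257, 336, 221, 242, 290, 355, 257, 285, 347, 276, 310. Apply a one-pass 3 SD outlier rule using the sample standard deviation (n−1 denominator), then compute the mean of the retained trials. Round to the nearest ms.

291 ms

n = 14, ΣRT = 4644, M = 331.714
Σ(x−M)² = 324082.86; s = √(324082.86/13) = 157.891
Cutoffs: 331.714 ± 3·157.891 → [-142.0, 805.4]
Outside: 860 → excluded.
Retained (n=13): Σ = 3784, mean = 3784/13 = 291.077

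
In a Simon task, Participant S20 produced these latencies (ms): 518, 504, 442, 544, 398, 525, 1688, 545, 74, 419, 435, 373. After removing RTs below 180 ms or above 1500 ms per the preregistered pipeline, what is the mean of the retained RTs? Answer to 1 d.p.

Excluded: 74, 1688
Retained (n=10): Σ = 4703
Mean = 4703/10 = 470.3000

470.3 ms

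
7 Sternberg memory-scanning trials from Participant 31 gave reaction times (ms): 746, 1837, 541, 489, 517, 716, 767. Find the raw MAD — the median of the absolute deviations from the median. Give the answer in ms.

175 ms

Sorted: 489, 517, 541, 716, 746, 767, 1837 → median = 716
|x − 716|: 30, 1121, 175, 227, 199, 0, 51
Sorted deviations: 0, 30, 51, 175, 199, 227, 1121 → MAD = 175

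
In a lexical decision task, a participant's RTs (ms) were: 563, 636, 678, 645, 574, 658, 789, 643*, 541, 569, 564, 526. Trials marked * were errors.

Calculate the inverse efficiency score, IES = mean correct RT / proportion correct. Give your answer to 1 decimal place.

Correct trials (n=11): 563, 636, 678, 645, 574, 658, 789, 541, 569, 564, 526
Mean correct RT = 6743/11 = 613.0000 ms
Proportion correct = 11/12
IES = 613.0000 / (11/12) = 668.727 ms

668.7 ms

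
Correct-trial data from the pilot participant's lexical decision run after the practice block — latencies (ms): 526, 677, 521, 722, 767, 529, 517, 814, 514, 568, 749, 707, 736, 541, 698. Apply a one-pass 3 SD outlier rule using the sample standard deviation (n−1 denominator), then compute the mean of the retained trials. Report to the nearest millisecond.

639 ms

n = 15, ΣRT = 9586, M = 639.067
Σ(x−M)² = 168902.93; s = √(168902.93/14) = 109.838
Cutoffs: 639.067 ± 3·109.838 → [309.6, 968.6]
No RTs fall outside the cutoffs; all 15 retained. Mean = 9586/15 = 639.067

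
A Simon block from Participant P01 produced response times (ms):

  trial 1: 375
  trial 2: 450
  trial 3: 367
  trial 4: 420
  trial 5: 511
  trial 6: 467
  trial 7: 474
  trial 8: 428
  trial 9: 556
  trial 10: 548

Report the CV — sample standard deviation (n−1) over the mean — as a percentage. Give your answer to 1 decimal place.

14.2%

n = 10, Σ = 4596, M = 459.6000
Σ(x−M)² = 38402.400; s = √(38402.400/9) = 65.3218
CV = 65.3218 / 459.6000 = 0.14213 = 14.213%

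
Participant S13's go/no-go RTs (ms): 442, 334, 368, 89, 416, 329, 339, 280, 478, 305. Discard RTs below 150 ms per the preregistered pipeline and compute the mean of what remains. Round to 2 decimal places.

Excluded: 89
Retained (n=9): Σ = 3291
Mean = 3291/9 = 365.6667

365.67 ms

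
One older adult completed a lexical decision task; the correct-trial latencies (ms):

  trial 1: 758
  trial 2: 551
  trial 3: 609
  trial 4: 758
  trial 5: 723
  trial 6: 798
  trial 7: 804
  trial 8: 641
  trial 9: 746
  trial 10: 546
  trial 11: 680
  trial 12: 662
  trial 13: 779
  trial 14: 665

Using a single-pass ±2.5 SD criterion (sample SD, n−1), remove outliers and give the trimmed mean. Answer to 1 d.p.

n = 14, ΣRT = 9720, M = 694.286
Σ(x−M)² = 96324.86; s = √(96324.86/13) = 86.079
Cutoffs: 694.286 ± 2.5·86.079 → [479.1, 909.5]
No RTs fall outside the cutoffs; all 14 retained. Mean = 9720/14 = 694.286

694.3 ms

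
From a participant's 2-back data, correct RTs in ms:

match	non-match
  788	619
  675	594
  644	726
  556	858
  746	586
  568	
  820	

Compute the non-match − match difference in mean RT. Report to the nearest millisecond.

-9 ms

M(match) = 4797/7 = 685.286
M(non-match) = 3383/5 = 676.600
Difference = 676.600 − 685.286 = -8.686 ms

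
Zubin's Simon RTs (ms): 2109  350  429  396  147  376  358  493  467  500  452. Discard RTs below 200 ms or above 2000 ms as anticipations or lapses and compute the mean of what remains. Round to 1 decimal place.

Excluded: 147, 2109
Retained (n=9): Σ = 3821
Mean = 3821/9 = 424.5556

424.6 ms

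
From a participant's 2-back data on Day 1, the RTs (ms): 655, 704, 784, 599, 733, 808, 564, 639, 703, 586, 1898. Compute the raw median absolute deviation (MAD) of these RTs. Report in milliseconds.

81 ms

Sorted: 564, 586, 599, 639, 655, 703, 704, 733, 784, 808, 1898 → median = 703
|x − 703|: 48, 1, 81, 104, 30, 105, 139, 64, 0, 117, 1195
Sorted deviations: 0, 1, 30, 48, 64, 81, 104, 105, 117, 139, 1195 → MAD = 81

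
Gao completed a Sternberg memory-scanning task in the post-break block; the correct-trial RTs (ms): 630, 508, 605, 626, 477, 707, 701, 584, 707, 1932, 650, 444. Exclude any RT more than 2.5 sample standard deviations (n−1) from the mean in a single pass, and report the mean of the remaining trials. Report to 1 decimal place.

603.5 ms

n = 12, ΣRT = 8571, M = 714.250
Σ(x−M)² = 1702972.25; s = √(1702972.25/11) = 393.466
Cutoffs: 714.250 ± 2.5·393.466 → [-269.4, 1697.9]
Outside: 1932 → excluded.
Retained (n=11): Σ = 6639, mean = 6639/11 = 603.545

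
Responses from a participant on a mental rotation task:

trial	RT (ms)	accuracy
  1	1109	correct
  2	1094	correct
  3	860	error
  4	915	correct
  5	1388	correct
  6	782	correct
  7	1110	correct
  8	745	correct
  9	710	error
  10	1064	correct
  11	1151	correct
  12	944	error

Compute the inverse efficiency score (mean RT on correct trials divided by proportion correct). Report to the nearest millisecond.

1386 ms

Correct trials (n=9): 1109, 1094, 915, 1388, 782, 1110, 745, 1064, 1151
Mean correct RT = 9358/9 = 1039.7778 ms
Proportion correct = 9/12
IES = 1039.7778 / (9/12) = 1386.370 ms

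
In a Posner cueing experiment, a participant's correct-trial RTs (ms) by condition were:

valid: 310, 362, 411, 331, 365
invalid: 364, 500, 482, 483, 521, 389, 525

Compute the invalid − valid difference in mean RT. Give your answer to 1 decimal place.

M(valid) = 1779/5 = 355.800
M(invalid) = 3264/7 = 466.286
Difference = 466.286 − 355.800 = 110.486 ms

110.5 ms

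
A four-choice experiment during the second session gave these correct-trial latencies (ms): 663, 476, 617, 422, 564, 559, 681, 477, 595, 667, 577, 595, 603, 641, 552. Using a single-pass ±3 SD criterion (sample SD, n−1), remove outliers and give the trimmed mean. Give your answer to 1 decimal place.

n = 15, ΣRT = 8689, M = 579.267
Σ(x−M)² = 78598.93; s = √(78598.93/14) = 74.928
Cutoffs: 579.267 ± 3·74.928 → [354.5, 804.1]
No RTs fall outside the cutoffs; all 15 retained. Mean = 8689/15 = 579.267

579.3 ms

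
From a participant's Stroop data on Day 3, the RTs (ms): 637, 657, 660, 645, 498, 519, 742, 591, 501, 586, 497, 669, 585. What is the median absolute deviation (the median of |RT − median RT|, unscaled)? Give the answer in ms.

69 ms

Sorted: 497, 498, 501, 519, 585, 586, 591, 637, 645, 657, 660, 669, 742 → median = 591
|x − 591|: 46, 66, 69, 54, 93, 72, 151, 0, 90, 5, 94, 78, 6
Sorted deviations: 0, 5, 6, 46, 54, 66, 69, 72, 78, 90, 93, 94, 151 → MAD = 69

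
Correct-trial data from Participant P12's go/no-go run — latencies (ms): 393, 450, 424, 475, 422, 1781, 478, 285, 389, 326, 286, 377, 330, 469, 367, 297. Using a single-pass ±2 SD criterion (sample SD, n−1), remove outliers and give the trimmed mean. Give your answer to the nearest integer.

n = 16, ΣRT = 7549, M = 471.812
Σ(x−M)² = 1893672.44; s = √(1893672.44/15) = 355.309
Cutoffs: 471.812 ± 2·355.309 → [-238.8, 1182.4]
Outside: 1781 → excluded.
Retained (n=15): Σ = 5768, mean = 5768/15 = 384.533

385 ms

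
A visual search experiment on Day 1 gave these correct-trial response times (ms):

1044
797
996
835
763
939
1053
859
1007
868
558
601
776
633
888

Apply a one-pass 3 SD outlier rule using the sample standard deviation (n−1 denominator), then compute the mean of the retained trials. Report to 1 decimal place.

841.1 ms

n = 15, ΣRT = 12617, M = 841.133
Σ(x−M)² = 343833.73; s = √(343833.73/14) = 156.715
Cutoffs: 841.133 ± 3·156.715 → [371.0, 1311.3]
No RTs fall outside the cutoffs; all 15 retained. Mean = 12617/15 = 841.133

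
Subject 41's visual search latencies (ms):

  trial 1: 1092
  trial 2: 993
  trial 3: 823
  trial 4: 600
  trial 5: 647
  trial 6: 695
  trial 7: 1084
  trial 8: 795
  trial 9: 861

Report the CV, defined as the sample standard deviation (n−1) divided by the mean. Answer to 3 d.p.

n = 9, Σ = 7590, M = 843.3333
Σ(x−M)² = 264978.000; s = √(264978.000/8) = 181.9952
CV = 181.9952 / 843.3333 = 0.21580

0.216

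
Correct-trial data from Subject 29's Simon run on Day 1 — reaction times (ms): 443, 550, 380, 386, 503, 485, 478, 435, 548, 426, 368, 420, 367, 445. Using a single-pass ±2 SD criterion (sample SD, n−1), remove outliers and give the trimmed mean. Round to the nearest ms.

445 ms

n = 14, ΣRT = 6234, M = 445.286
Σ(x−M)² = 48494.86; s = √(48494.86/13) = 61.077
Cutoffs: 445.286 ± 2·61.077 → [323.1, 567.4]
No RTs fall outside the cutoffs; all 14 retained. Mean = 6234/14 = 445.286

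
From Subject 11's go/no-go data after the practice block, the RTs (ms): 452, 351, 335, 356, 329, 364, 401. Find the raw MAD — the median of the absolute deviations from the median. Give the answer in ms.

21 ms

Sorted: 329, 335, 351, 356, 364, 401, 452 → median = 356
|x − 356|: 96, 5, 21, 0, 27, 8, 45
Sorted deviations: 0, 5, 8, 21, 27, 45, 96 → MAD = 21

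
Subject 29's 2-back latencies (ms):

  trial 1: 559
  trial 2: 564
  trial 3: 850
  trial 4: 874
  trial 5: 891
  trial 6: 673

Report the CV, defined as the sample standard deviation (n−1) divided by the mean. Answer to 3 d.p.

0.212

n = 6, Σ = 4411, M = 735.1667
Σ(x−M)² = 120942.833; s = √(120942.833/5) = 155.5267
CV = 155.5267 / 735.1667 = 0.21155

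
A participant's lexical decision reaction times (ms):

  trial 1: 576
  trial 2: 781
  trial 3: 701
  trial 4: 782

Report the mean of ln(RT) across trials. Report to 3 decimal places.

ln(RT): 6.3561, 6.6606, 6.5525, 6.6619
Σ ln(RT) = 26.2310
Mean = 26.2310/4 = 6.55776

6.558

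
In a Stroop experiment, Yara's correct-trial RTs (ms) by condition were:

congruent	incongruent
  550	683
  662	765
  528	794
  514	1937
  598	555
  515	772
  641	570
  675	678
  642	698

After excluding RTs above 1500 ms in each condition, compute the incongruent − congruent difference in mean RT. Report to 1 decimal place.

97.7 ms

incongruent: exclude 1937
M(congruent) = 5325/9 = 591.667
M(incongruent) = 5515/8 = 689.375
Difference = 689.375 − 591.667 = 97.708 ms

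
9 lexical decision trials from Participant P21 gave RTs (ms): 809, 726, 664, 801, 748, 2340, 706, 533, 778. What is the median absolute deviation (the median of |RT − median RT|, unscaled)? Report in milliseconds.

53 ms

Sorted: 533, 664, 706, 726, 748, 778, 801, 809, 2340 → median = 748
|x − 748|: 61, 22, 84, 53, 0, 1592, 42, 215, 30
Sorted deviations: 0, 22, 30, 42, 53, 61, 84, 215, 1592 → MAD = 53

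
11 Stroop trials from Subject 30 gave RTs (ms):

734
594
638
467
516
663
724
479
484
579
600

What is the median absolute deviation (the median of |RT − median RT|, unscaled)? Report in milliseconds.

Sorted: 467, 479, 484, 516, 579, 594, 600, 638, 663, 724, 734 → median = 594
|x − 594|: 140, 0, 44, 127, 78, 69, 130, 115, 110, 15, 6
Sorted deviations: 0, 6, 15, 44, 69, 78, 110, 115, 127, 130, 140 → MAD = 78

78 ms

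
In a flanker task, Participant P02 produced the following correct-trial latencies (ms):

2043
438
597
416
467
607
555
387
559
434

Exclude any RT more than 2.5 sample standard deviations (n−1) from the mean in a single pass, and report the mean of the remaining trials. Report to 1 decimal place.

n = 10, ΣRT = 6503, M = 650.300
Σ(x−M)² = 2211426.10; s = √(2211426.10/9) = 495.695
Cutoffs: 650.300 ± 2.5·495.695 → [-588.9, 1889.5]
Outside: 2043 → excluded.
Retained (n=9): Σ = 4460, mean = 4460/9 = 495.556

495.6 ms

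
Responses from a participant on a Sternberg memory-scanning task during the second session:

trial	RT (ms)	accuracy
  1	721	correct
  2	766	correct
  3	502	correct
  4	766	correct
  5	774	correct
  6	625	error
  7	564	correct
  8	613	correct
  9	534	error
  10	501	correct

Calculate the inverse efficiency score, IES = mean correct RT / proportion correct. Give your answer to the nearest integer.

814 ms

Correct trials (n=8): 721, 766, 502, 766, 774, 564, 613, 501
Mean correct RT = 5207/8 = 650.8750 ms
Proportion correct = 8/10
IES = 650.8750 / (8/10) = 813.594 ms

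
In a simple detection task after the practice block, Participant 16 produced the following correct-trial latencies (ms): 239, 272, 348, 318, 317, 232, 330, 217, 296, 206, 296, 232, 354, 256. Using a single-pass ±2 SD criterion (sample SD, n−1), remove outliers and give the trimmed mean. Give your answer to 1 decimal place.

279.5 ms

n = 14, ΣRT = 3913, M = 279.500
Σ(x−M)² = 32295.50; s = √(32295.50/13) = 49.842
Cutoffs: 279.500 ± 2·49.842 → [179.8, 379.2]
No RTs fall outside the cutoffs; all 14 retained. Mean = 3913/14 = 279.500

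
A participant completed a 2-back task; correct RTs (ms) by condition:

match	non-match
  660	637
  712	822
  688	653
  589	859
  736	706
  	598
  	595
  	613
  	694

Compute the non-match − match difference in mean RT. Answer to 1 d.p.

M(match) = 3385/5 = 677.000
M(non-match) = 6177/9 = 686.333
Difference = 686.333 − 677.000 = 9.333 ms

9.3 ms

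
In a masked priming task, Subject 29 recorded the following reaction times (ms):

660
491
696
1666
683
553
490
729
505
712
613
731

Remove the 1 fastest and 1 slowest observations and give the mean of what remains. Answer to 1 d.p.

637.3 ms

Sorted: 490, 491, 505, 553, 613, 660, 683, 696, 712, 729, 731, 1666
Drop lowest 1 (490) and highest 1 (1666)
Remaining (n=10): Σ = 6373, mean = 6373/10 = 637.300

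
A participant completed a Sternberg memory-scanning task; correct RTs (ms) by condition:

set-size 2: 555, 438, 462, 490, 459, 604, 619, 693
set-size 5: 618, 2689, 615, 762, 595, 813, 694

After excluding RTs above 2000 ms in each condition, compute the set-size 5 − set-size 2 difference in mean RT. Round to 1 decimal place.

142.8 ms

set-size 5: exclude 2689
M(set-size 2) = 4320/8 = 540.000
M(set-size 5) = 4097/6 = 682.833
Difference = 682.833 − 540.000 = 142.833 ms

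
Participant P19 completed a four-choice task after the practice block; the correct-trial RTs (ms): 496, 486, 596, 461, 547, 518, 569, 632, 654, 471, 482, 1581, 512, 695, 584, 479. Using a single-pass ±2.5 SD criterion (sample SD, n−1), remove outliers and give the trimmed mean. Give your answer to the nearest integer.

545 ms

n = 16, ΣRT = 9763, M = 610.188
Σ(x−M)² = 1080514.44; s = √(1080514.44/15) = 268.392
Cutoffs: 610.188 ± 2.5·268.392 → [-60.8, 1281.2]
Outside: 1581 → excluded.
Retained (n=15): Σ = 8182, mean = 8182/15 = 545.467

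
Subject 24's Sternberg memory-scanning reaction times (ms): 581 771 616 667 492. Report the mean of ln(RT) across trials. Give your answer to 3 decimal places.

6.427

ln(RT): 6.3648, 6.6477, 6.4232, 6.5028, 6.1985
Σ ln(RT) = 32.1370
Mean = 32.1370/5 = 6.42739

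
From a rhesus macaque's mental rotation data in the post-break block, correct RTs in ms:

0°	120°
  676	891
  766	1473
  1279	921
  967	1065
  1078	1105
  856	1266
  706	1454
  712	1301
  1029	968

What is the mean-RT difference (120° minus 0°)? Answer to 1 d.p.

263.9 ms

M(0°) = 8069/9 = 896.556
M(120°) = 10444/9 = 1160.444
Difference = 1160.444 − 896.556 = 263.889 ms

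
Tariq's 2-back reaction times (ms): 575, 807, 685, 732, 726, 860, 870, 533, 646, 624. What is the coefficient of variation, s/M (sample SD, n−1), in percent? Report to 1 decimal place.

n = 10, Σ = 7058, M = 705.8000
Σ(x−M)² = 119743.600; s = √(119743.600/9) = 115.3466
CV = 115.3466 / 705.8000 = 0.16343 = 16.343%

16.3%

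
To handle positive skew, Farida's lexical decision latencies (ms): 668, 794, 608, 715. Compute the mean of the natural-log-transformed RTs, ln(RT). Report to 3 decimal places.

6.541

ln(RT): 6.5043, 6.6771, 6.4102, 6.5723
Σ ln(RT) = 26.1638
Mean = 26.1638/4 = 6.54096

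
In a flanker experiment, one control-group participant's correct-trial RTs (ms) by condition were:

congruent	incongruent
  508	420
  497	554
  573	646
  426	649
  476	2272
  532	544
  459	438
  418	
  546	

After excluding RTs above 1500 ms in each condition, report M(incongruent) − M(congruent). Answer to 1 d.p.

incongruent: exclude 2272
M(congruent) = 4435/9 = 492.778
M(incongruent) = 3251/6 = 541.833
Difference = 541.833 − 492.778 = 49.056 ms

49.1 ms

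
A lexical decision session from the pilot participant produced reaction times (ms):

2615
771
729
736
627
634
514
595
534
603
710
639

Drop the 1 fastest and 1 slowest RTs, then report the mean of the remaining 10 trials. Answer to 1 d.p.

657.8 ms

Sorted: 514, 534, 595, 603, 627, 634, 639, 710, 729, 736, 771, 2615
Drop lowest 1 (514) and highest 1 (2615)
Remaining (n=10): Σ = 6578, mean = 6578/10 = 657.800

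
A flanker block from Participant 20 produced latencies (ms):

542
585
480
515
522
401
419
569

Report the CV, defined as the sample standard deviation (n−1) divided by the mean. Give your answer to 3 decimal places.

0.132

n = 8, Σ = 4033, M = 504.1250
Σ(x−M)² = 31084.875; s = √(31084.875/7) = 66.6386
CV = 66.6386 / 504.1250 = 0.13219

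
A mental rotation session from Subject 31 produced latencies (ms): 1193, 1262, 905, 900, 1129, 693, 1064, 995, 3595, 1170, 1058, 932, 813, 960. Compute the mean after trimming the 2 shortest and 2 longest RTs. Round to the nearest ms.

Sorted: 693, 813, 900, 905, 932, 960, 995, 1058, 1064, 1129, 1170, 1193, 1262, 3595
Drop lowest 2 (693, 813) and highest 2 (1262, 3595)
Remaining (n=10): Σ = 10306, mean = 10306/10 = 1030.600

1031 ms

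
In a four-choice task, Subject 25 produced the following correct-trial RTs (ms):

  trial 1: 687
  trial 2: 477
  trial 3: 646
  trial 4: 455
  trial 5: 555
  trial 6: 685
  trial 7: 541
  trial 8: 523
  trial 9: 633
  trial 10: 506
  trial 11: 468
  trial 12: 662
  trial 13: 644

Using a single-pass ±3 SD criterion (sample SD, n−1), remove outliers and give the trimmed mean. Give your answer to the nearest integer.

576 ms

n = 13, ΣRT = 7482, M = 575.538
Σ(x−M)² = 89849.23; s = √(89849.23/12) = 86.530
Cutoffs: 575.538 ± 3·86.530 → [315.9, 835.1]
No RTs fall outside the cutoffs; all 13 retained. Mean = 7482/13 = 575.538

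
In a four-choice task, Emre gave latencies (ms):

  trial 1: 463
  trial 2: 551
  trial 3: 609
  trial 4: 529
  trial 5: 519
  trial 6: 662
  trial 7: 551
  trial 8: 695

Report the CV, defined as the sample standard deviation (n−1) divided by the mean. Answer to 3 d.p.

0.135

n = 8, Σ = 4579, M = 572.3750
Σ(x−M)² = 42017.875; s = √(42017.875/7) = 77.4761
CV = 77.4761 / 572.3750 = 0.13536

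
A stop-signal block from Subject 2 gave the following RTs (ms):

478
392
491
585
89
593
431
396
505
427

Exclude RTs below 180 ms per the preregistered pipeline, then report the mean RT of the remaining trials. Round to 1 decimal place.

Excluded: 89
Retained (n=9): Σ = 4298
Mean = 4298/9 = 477.5556

477.6 ms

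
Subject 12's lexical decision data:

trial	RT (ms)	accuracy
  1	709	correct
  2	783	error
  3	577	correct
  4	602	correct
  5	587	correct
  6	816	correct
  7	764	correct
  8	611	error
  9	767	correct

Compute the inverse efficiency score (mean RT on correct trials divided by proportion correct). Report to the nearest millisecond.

886 ms

Correct trials (n=7): 709, 577, 602, 587, 816, 764, 767
Mean correct RT = 4822/7 = 688.8571 ms
Proportion correct = 7/9
IES = 688.8571 / (7/9) = 885.673 ms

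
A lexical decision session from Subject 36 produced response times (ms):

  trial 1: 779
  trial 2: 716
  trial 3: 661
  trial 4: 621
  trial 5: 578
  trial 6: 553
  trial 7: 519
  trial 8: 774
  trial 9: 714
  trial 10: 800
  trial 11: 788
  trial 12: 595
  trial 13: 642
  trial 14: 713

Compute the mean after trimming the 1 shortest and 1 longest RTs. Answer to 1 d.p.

677.8 ms

Sorted: 519, 553, 578, 595, 621, 642, 661, 713, 714, 716, 774, 779, 788, 800
Drop lowest 1 (519) and highest 1 (800)
Remaining (n=12): Σ = 8134, mean = 8134/12 = 677.833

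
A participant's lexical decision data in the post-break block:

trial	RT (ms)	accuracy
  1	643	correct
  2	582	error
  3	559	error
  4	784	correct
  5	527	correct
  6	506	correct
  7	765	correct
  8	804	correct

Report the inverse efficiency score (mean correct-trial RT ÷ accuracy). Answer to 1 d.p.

895.3 ms

Correct trials (n=6): 643, 784, 527, 506, 765, 804
Mean correct RT = 4029/6 = 671.5000 ms
Proportion correct = 6/8
IES = 671.5000 / (6/8) = 895.333 ms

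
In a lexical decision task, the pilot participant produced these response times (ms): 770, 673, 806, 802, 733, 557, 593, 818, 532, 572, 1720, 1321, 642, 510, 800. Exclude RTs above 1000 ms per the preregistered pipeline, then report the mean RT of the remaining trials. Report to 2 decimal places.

Excluded: 1321, 1720
Retained (n=13): Σ = 8808
Mean = 8808/13 = 677.5385

677.54 ms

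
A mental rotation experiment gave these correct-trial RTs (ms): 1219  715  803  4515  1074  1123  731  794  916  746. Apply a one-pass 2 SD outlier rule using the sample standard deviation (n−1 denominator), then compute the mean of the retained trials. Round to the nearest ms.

902 ms

n = 10, ΣRT = 12636, M = 1263.600
Σ(x−M)² = 12035344.40; s = √(12035344.40/9) = 1156.400
Cutoffs: 1263.600 ± 2·1156.400 → [-1049.2, 3576.4]
Outside: 4515 → excluded.
Retained (n=9): Σ = 8121, mean = 8121/9 = 902.333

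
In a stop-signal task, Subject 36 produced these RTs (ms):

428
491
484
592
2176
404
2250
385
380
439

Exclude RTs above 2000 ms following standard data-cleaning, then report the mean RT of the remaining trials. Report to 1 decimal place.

Excluded: 2176, 2250
Retained (n=8): Σ = 3603
Mean = 3603/8 = 450.3750

450.4 ms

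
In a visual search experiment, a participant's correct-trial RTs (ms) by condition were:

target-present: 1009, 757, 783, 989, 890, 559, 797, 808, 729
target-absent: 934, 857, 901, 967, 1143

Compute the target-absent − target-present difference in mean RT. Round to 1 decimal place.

147.0 ms

M(target-present) = 7321/9 = 813.444
M(target-absent) = 4802/5 = 960.400
Difference = 960.400 − 813.444 = 146.956 ms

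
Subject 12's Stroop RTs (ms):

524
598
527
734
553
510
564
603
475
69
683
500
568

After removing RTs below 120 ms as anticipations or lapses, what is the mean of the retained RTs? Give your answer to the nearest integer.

570 ms

Excluded: 69
Retained (n=12): Σ = 6839
Mean = 6839/12 = 569.9167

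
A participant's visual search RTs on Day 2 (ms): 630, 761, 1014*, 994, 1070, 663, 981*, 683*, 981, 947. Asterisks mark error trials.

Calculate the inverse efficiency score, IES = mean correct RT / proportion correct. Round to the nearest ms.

Correct trials (n=7): 630, 761, 994, 1070, 663, 981, 947
Mean correct RT = 6046/7 = 863.7143 ms
Proportion correct = 7/10
IES = 863.7143 / (7/10) = 1233.878 ms

1234 ms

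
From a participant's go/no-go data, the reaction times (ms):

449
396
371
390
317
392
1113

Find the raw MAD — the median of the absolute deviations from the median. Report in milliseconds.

Sorted: 317, 371, 390, 392, 396, 449, 1113 → median = 392
|x − 392|: 57, 4, 21, 2, 75, 0, 721
Sorted deviations: 0, 2, 4, 21, 57, 75, 721 → MAD = 21

21 ms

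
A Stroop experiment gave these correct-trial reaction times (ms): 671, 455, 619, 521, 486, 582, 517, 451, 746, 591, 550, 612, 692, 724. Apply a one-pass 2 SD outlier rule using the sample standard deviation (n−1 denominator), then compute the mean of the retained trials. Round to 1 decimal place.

586.9 ms

n = 14, ΣRT = 8217, M = 586.929
Σ(x−M)² = 120566.93; s = √(120566.93/13) = 96.304
Cutoffs: 586.929 ± 2·96.304 → [394.3, 779.5]
No RTs fall outside the cutoffs; all 14 retained. Mean = 8217/14 = 586.929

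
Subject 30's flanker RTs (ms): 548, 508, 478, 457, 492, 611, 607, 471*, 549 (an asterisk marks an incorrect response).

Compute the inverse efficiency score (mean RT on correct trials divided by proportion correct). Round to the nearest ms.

Correct trials (n=8): 548, 508, 478, 457, 492, 611, 607, 549
Mean correct RT = 4250/8 = 531.2500 ms
Proportion correct = 8/9
IES = 531.2500 / (8/9) = 597.656 ms

598 ms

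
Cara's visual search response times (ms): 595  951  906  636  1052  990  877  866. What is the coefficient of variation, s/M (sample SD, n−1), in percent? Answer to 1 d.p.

18.9%

n = 8, Σ = 6873, M = 859.1250
Σ(x−M)² = 184880.875; s = √(184880.875/7) = 162.5163
CV = 162.5163 / 859.1250 = 0.18916 = 18.916%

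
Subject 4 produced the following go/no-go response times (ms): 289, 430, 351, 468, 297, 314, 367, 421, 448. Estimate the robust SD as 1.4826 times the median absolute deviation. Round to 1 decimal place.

93.4 ms

Sorted: 289, 297, 314, 351, 367, 421, 430, 448, 468 → median = 367
|x − 367| sorted: 0, 16, 53, 54, 63, 70, 78, 81, 101 → MAD = 63
Robust SD ≈ 1.4826 × 63 = 93.404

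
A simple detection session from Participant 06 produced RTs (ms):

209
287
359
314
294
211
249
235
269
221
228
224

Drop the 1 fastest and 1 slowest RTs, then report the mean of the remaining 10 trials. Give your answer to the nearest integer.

253 ms

Sorted: 209, 211, 221, 224, 228, 235, 249, 269, 287, 294, 314, 359
Drop lowest 1 (209) and highest 1 (359)
Remaining (n=10): Σ = 2532, mean = 2532/10 = 253.200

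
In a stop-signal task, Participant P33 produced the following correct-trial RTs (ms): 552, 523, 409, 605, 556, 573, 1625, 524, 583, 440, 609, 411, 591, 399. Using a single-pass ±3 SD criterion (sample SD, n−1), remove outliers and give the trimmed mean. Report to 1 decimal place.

521.2 ms

n = 14, ΣRT = 8400, M = 600.000
Σ(x−M)² = 1205978.00; s = √(1205978.00/13) = 304.578
Cutoffs: 600.000 ± 3·304.578 → [-313.7, 1513.7]
Outside: 1625 → excluded.
Retained (n=13): Σ = 6775, mean = 6775/13 = 521.154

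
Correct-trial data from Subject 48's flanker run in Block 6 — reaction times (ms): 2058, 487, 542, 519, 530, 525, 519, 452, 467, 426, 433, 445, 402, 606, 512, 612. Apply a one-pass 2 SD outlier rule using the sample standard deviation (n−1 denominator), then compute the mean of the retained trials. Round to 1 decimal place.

n = 16, ΣRT = 9535, M = 595.938
Σ(x−M)² = 2334190.94; s = √(2334190.94/15) = 394.478
Cutoffs: 595.938 ± 2·394.478 → [-193.0, 1384.9]
Outside: 2058 → excluded.
Retained (n=15): Σ = 7477, mean = 7477/15 = 498.467

498.5 ms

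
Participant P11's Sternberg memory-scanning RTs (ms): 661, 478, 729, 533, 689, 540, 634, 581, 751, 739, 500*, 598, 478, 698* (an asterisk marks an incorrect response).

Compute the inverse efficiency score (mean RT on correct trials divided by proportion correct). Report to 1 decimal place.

Correct trials (n=12): 661, 478, 729, 533, 689, 540, 634, 581, 751, 739, 598, 478
Mean correct RT = 7411/12 = 617.5833 ms
Proportion correct = 12/14
IES = 617.5833 / (12/14) = 720.514 ms

720.5 ms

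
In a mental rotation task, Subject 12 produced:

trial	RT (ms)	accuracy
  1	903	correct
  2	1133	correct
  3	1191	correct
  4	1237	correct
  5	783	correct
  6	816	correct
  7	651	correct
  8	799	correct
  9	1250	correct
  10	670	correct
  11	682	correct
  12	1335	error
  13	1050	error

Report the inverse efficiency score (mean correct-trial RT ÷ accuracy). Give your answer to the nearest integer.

1087 ms

Correct trials (n=11): 903, 1133, 1191, 1237, 783, 816, 651, 799, 1250, 670, 682
Mean correct RT = 10115/11 = 919.5455 ms
Proportion correct = 11/13
IES = 919.5455 / (11/13) = 1086.736 ms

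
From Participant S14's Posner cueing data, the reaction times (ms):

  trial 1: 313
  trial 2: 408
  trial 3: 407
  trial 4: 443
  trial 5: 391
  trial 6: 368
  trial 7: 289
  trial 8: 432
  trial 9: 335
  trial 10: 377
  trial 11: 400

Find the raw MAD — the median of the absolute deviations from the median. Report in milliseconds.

23 ms

Sorted: 289, 313, 335, 368, 377, 391, 400, 407, 408, 432, 443 → median = 391
|x − 391|: 78, 17, 16, 52, 0, 23, 102, 41, 56, 14, 9
Sorted deviations: 0, 9, 14, 16, 17, 23, 41, 52, 56, 78, 102 → MAD = 23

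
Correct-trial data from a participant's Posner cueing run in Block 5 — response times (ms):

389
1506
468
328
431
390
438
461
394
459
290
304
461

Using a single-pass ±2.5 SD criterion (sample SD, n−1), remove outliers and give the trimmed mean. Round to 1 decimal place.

n = 13, ΣRT = 6319, M = 486.077
Σ(x−M)² = 1171624.92; s = √(1171624.92/12) = 312.467
Cutoffs: 486.077 ± 2.5·312.467 → [-295.1, 1267.2]
Outside: 1506 → excluded.
Retained (n=12): Σ = 4813, mean = 4813/12 = 401.083

401.1 ms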